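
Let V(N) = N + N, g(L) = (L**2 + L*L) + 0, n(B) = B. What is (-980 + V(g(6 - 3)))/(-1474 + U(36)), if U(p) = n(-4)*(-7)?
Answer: 472/723 ≈ 0.65284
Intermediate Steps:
g(L) = 2*L**2 (g(L) = (L**2 + L**2) + 0 = 2*L**2 + 0 = 2*L**2)
U(p) = 28 (U(p) = -4*(-7) = 28)
V(N) = 2*N
(-980 + V(g(6 - 3)))/(-1474 + U(36)) = (-980 + 2*(2*(6 - 3)**2))/(-1474 + 28) = (-980 + 2*(2*3**2))/(-1446) = (-980 + 2*(2*9))*(-1/1446) = (-980 + 2*18)*(-1/1446) = (-980 + 36)*(-1/1446) = -944*(-1/1446) = 472/723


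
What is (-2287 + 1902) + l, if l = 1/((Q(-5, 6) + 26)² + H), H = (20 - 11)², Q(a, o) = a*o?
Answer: -37344/97 ≈ -384.99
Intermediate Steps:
H = 81 (H = 9² = 81)
l = 1/97 (l = 1/((-5*6 + 26)² + 81) = 1/((-30 + 26)² + 81) = 1/((-4)² + 81) = 1/(16 + 81) = 1/97 ≈ 0.010309)
(-2287 + 1902) + l = (-2287 + 1902) + 1/97 = -385 + 1/97 = -37344/97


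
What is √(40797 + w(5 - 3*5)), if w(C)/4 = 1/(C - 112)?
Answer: √151805515/61 ≈ 201.98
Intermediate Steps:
w(C) = 4/(-112 + C) (w(C) = 4/(C - 112) = 4/(-112 + C))
√(40797 + w(5 - 3*5)) = √(40797 + 4/(-112 + (5 - 3*5))) = √(40797 + 4/(-112 + (5 - 15))) = √(40797 + 4/(-112 - 10)) = √(40797 + 4/(-122)) = √(40797 + 4*(-1/122)) = √(40797 - 2/61) = √(2488615/61) = √151805515/61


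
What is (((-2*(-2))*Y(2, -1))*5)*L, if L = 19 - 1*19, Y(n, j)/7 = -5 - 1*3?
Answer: 0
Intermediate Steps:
Y(n, j) = -56 (Y(n, j) = 7*(-5 - 1*3) = 7*(-5 - 3) = 7*(-8) = -56)
L = 0 (L = 19 - 19 = 0)
(((-2*(-2))*Y(2, -1))*5)*L = ((-2*(-2)*(-56))*5)*0 = ((4*(-56))*5)*0 = -224*5*0 = -1120*0 = 0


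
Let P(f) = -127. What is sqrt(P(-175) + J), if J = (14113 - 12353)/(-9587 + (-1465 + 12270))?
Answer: I*sqrt(46565967)/609 ≈ 11.205*I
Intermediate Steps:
J = 880/609 (J = 1760/(-9587 + 10805) = 1760/1218 = 1760*(1/1218) = 880/609 ≈ 1.4450)
sqrt(P(-175) + J) = sqrt(-127 + 880/609) = sqrt(-76463/609) = I*sqrt(46565967)/609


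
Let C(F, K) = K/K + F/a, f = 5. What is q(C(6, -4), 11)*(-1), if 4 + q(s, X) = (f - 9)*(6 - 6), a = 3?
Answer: 4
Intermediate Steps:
C(F, K) = 1 + F/3 (C(F, K) = K/K + F/3 = 1 + F*(⅓) = 1 + F/3)
q(s, X) = -4 (q(s, X) = -4 + (5 - 9)*(6 - 6) = -4 - 4*0 = -4 + 0 = -4)
q(C(6, -4), 11)*(-1) = -4*(-1) = 4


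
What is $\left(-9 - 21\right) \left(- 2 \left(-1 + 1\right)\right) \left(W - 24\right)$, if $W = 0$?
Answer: $0$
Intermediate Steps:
$\left(-9 - 21\right) \left(- 2 \left(-1 + 1\right)\right) \left(W - 24\right) = \left(-9 - 21\right) \left(- 2 \left(-1 + 1\right)\right) \left(0 - 24\right) = \left(-9 - 21\right) \left(\left(-2\right) 0\right) \left(0 - 24\right) = \left(-30\right) 0 \left(-24\right) = 0 \left(-24\right) = 0$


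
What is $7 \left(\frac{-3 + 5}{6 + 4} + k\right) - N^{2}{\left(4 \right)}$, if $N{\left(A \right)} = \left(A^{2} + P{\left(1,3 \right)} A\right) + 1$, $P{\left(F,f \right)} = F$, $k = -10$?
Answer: $- \frac{2548}{5} \approx -509.6$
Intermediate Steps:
$N{\left(A \right)} = 1 + A + A^{2}$ ($N{\left(A \right)} = \left(A^{2} + 1 A\right) + 1 = \left(A^{2} + A\right) + 1 = \left(A + A^{2}\right) + 1 = 1 + A + A^{2}$)
$7 \left(\frac{-3 + 5}{6 + 4} + k\right) - N^{2}{\left(4 \right)} = 7 \left(\frac{-3 + 5}{6 + 4} - 10\right) - \left(1 + 4 + 4^{2}\right)^{2} = 7 \left(\frac{2}{10} - 10\right) - \left(1 + 4 + 16\right)^{2} = 7 \left(2 \cdot \frac{1}{10} - 10\right) - 21^{2} = 7 \left(\frac{1}{5} - 10\right) - 441 = 7 \left(- \frac{49}{5}\right) - 441 = - \frac{343}{5} - 441 = - \frac{2548}{5}$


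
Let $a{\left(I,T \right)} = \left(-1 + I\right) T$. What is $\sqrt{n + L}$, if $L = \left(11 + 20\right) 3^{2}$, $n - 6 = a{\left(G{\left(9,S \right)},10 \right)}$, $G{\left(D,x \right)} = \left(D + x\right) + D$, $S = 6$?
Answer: $\sqrt{515} \approx 22.694$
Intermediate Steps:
$G{\left(D,x \right)} = x + 2 D$
$a{\left(I,T \right)} = T \left(-1 + I\right)$
$n = 236$ ($n = 6 + 10 \left(-1 + \left(6 + 2 \cdot 9\right)\right) = 6 + 10 \left(-1 + \left(6 + 18\right)\right) = 6 + 10 \left(-1 + 24\right) = 6 + 10 \cdot 23 = 6 + 230 = 236$)
$L = 279$ ($L = 31 \cdot 9 = 279$)
$\sqrt{n + L} = \sqrt{236 + 279} = \sqrt{515}$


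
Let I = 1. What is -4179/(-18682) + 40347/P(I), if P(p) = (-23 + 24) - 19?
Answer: -20935762/9341 ≈ -2241.3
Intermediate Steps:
P(p) = -18 (P(p) = 1 - 19 = -18)
-4179/(-18682) + 40347/P(I) = -4179/(-18682) + 40347/(-18) = -4179*(-1/18682) + 40347*(-1/18) = 4179/18682 - 4483/2 = -20935762/9341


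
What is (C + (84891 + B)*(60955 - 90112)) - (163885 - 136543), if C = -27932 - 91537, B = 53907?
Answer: -4047080097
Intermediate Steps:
C = -119469
(C + (84891 + B)*(60955 - 90112)) - (163885 - 136543) = (-119469 + (84891 + 53907)*(60955 - 90112)) - (163885 - 136543) = (-119469 + 138798*(-29157)) - 1*27342 = (-119469 - 4046933286) - 27342 = -4047052755 - 27342 = -4047080097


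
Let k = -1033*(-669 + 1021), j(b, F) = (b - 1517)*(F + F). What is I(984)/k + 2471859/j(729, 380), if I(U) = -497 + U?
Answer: -14048424011/3402536720 ≈ -4.1288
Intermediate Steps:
j(b, F) = 2*F*(-1517 + b) (j(b, F) = (-1517 + b)*(2*F) = 2*F*(-1517 + b))
k = -363616 (k = -1033*352 = -363616)
I(984)/k + 2471859/j(729, 380) = (-497 + 984)/(-363616) + 2471859/((2*380*(-1517 + 729))) = 487*(-1/363616) + 2471859/((2*380*(-788))) = -487/363616 + 2471859/(-598880) = -487/363616 + 2471859*(-1/598880) = -487/363616 - 2471859/598880 = -14048424011/3402536720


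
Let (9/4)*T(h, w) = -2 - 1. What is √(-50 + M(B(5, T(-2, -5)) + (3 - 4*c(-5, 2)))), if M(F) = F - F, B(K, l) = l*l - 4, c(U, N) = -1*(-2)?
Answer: 5*I*√2 ≈ 7.0711*I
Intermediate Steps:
c(U, N) = 2
T(h, w) = -4/3 (T(h, w) = 4*(-2 - 1)/9 = (4/9)*(-3) = -4/3)
B(K, l) = -4 + l² (B(K, l) = l² - 4 = -4 + l²)
M(F) = 0
√(-50 + M(B(5, T(-2, -5)) + (3 - 4*c(-5, 2)))) = √(-50 + 0) = √(-50) = 5*I*√2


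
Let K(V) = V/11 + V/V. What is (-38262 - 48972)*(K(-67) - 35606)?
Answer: 34171476948/11 ≈ 3.1065e+9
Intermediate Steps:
K(V) = 1 + V/11 (K(V) = V*(1/11) + 1 = V/11 + 1 = 1 + V/11)
(-38262 - 48972)*(K(-67) - 35606) = (-38262 - 48972)*((1 + (1/11)*(-67)) - 35606) = -87234*((1 - 67/11) - 35606) = -87234*(-56/11 - 35606) = -87234*(-391722/11) = 34171476948/11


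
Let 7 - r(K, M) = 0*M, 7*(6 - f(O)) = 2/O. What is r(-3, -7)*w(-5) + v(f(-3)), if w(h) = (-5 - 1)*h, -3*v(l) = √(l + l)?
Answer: 210 - 16*√21/63 ≈ 208.84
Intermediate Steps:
f(O) = 6 - 2/(7*O)
r(K, M) = 7 (r(K, M) = 7 - 0*M = 7 - 1*0 = 7 + 0 = 7)
v(l) = -√2*√l/3 (v(l) = -√(l + l)/3 = -√2*√l/3)
w(h) = -6*h
r(-3, -7)*w(-5) + v(f(-3)) = 7*(-6*(-5)) - √2*√(6 - 2/7/(-3))/3 = 7*30 - √2*√(6 - 2/7*(-⅓))/3 = 210 - √2*√(6 + 2/21)/3 = 210 - √2*√(128/21)/3 = 210 - √2*8*√42/21/3 = 210 - 16*√21/63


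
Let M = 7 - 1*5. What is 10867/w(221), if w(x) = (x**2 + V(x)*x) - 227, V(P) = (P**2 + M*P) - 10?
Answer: 10867/10937947 ≈ 0.00099351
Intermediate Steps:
M = 2 (M = 7 - 5 = 2)
V(P) = -10 + P**2 + 2*P (V(P) = (P**2 + 2*P) - 10 = -10 + P**2 + 2*P)
w(x) = -227 + x**2 + x*(-10 + x**2 + 2*x) (w(x) = (x**2 + (-10 + x**2 + 2*x)*x) - 227 = (x**2 + x*(-10 + x**2 + 2*x)) - 227 = -227 + x**2 + x*(-10 + x**2 + 2*x))
10867/w(221) = 10867/(-227 + 221**3 - 10*221 + 3*221**2) = 10867/(-227 + 10793861 - 2210 + 3*48841) = 10867/(-227 + 10793861 - 2210 + 146523) = 10867/10937947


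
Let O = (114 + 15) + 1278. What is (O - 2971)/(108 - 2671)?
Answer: 1564/2563 ≈ 0.61022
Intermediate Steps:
O = 1407 (O = 129 + 1278 = 1407)
(O - 2971)/(108 - 2671) = (1407 - 2971)/(108 - 2671) = -1564/(-2563) = -1564*(-1/2563) = 1564/2563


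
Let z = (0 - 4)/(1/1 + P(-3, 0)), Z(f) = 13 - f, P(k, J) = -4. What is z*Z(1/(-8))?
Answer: 35/2 ≈ 17.500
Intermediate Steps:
z = 4/3 (z = (0 - 4)/(1/1 - 4) = -4/(1 - 4) = -4/(-3) = -4*(-1/3) = 4/3 ≈ 1.3333)
z*Z(1/(-8)) = 4*(13 - 1/(-8))/3 = 4*(13 - 1*(-1/8))/3 = 4*(13 + 1/8)/3 = (4/3)*(105/8) = 35/2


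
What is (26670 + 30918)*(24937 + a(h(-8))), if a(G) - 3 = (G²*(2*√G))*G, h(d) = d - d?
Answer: 1436244720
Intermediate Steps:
h(d) = 0
a(G) = 3 + 2*G^(7/2) (a(G) = 3 + (G²*(2*√G))*G = 3 + (2*G^(5/2))*G = 3 + 2*G^(7/2))
(26670 + 30918)*(24937 + a(h(-8))) = (26670 + 30918)*(24937 + (3 + 2*0^(7/2))) = 57588*(24937 + (3 + 2*0)) = 57588*(24937 + (3 + 0)) = 57588*(24937 + 3) = 57588*24940 = 1436244720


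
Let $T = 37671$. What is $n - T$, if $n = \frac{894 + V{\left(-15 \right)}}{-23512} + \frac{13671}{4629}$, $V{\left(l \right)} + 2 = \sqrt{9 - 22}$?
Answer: $- \frac{341640260977}{9069754} - \frac{i \sqrt{13}}{23512} \approx -37668.0 - 0.00015335 i$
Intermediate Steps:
$V{\left(l \right)} = -2 + i \sqrt{13}$ ($V{\left(l \right)} = -2 + \sqrt{9 - 22} = -2 + \sqrt{-13} = -2 + i \sqrt{13}$)
$n = \frac{26441957}{9069754} - \frac{i \sqrt{13}}{23512}$ ($n = \frac{894 - \left(2 - i \sqrt{13}\right)}{-23512} + \frac{13671}{4629} = \left(892 + i \sqrt{13}\right) \left(- \frac{1}{23512}\right) + 13671 \cdot \frac{1}{4629} = \left(- \frac{223}{5878} - \frac{i \sqrt{13}}{23512}\right) + \frac{4557}{1543} = \frac{26441957}{9069754} - \frac{i \sqrt{13}}{23512} \approx 2.9154 - 0.00015335 i$)
$n - T = \left(\frac{26441957}{9069754} - \frac{i \sqrt{13}}{23512}\right) - 37671 = - \frac{341640260977}{9069754} - \frac{i \sqrt{13}}{23512}$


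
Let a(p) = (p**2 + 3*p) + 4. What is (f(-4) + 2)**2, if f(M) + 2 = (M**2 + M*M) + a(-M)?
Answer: 4096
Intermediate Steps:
a(p) = 4 + p**2 + 3*p
f(M) = 2 - 3*M + 3*M**2 (f(M) = -2 + ((M**2 + M*M) + (4 + (-M)**2 + 3*(-M))) = -2 + ((M**2 + M**2) + (4 + M**2 - 3*M)) = -2 + (2*M**2 + (4 + M**2 - 3*M)) = -2 + (4 - 3*M + 3*M**2) = 2 - 3*M + 3*M**2)
(f(-4) + 2)**2 = ((2 - 3*(-4) + 3*(-4)**2) + 2)**2 = ((2 + 12 + 3*16) + 2)**2 = ((2 + 12 + 48) + 2)**2 = (62 + 2)**2 = 64**2 = 4096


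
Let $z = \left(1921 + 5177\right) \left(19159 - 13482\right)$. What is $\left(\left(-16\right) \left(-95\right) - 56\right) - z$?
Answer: $-40293882$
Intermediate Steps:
$z = 40295346$ ($z = 7098 \cdot 5677 = 40295346$)
$\left(\left(-16\right) \left(-95\right) - 56\right) - z = \left(\left(-16\right) \left(-95\right) - 56\right) - 40295346 = \left(1520 - 56\right) - 40295346 = 1464 - 40295346 = -40293882$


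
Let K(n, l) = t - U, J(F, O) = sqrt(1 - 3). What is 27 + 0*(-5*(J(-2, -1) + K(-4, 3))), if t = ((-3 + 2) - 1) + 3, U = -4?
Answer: 27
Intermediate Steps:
J(F, O) = I*sqrt(2) (J(F, O) = sqrt(-2) = I*sqrt(2))
t = 1 (t = (-1 - 1) + 3 = -2 + 3 = 1)
K(n, l) = 5 (K(n, l) = 1 - 1*(-4) = 1 + 4 = 5)
27 + 0*(-5*(J(-2, -1) + K(-4, 3))) = 27 + 0*(-5*(I*sqrt(2) + 5)) = 27 + 0*(-5*(5 + I*sqrt(2))) = 27 + 0*(-25 - 5*I*sqrt(2)) = 27 + 0 = 27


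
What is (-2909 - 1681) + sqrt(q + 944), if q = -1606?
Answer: -4590 + I*sqrt(662) ≈ -4590.0 + 25.729*I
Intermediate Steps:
(-2909 - 1681) + sqrt(q + 944) = (-2909 - 1681) + sqrt(-1606 + 944) = -4590 + sqrt(-662) = -4590 + I*sqrt(662)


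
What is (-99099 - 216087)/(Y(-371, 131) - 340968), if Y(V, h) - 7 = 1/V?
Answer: 58467003/63248266 ≈ 0.92441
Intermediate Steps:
Y(V, h) = 7 + 1/V
(-99099 - 216087)/(Y(-371, 131) - 340968) = (-99099 - 216087)/((7 + 1/(-371)) - 340968) = -315186/((7 - 1/371) - 340968) = -315186/(2596/371 - 340968) = -315186/(-126496532/371) = -315186*(-371/126496532) = 58467003/63248266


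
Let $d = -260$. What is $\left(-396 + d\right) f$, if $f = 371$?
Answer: $-243376$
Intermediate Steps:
$\left(-396 + d\right) f = \left(-396 - 260\right) 371 = \left(-656\right) 371 = -243376$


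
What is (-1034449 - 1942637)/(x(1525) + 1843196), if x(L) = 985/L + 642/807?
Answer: -244255020870/151225134083 ≈ -1.6152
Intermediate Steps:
x(L) = 214/269 + 985/L (x(L) = 985/L + 642*(1/807) = 985/L + 214/269 = 214/269 + 985/L)
(-1034449 - 1942637)/(x(1525) + 1843196) = (-1034449 - 1942637)/((214/269 + 985/1525) + 1843196) = -2977086/((214/269 + 985*(1/1525)) + 1843196) = -2977086/((214/269 + 197/305) + 1843196) = -2977086/(118263/82045 + 1843196) = -2977086/151225134083/82045 = -2977086*82045/151225134083 = -244255020870/151225134083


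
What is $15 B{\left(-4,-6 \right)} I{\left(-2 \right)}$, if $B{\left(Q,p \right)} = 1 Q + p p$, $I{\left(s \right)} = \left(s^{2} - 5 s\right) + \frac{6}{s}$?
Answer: $5280$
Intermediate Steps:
$I{\left(s \right)} = s^{2} - 5 s + \frac{6}{s}$
$B{\left(Q,p \right)} = Q + p^{2}$
$15 B{\left(-4,-6 \right)} I{\left(-2 \right)} = 15 \left(-4 + \left(-6\right)^{2}\right) \frac{6 + \left(-2\right)^{2} \left(-5 - 2\right)}{-2} = 15 \left(-4 + 36\right) \left(- \frac{6 + 4 \left(-7\right)}{2}\right) = 15 \cdot 32 \left(- \frac{6 - 28}{2}\right) = 480 \left(\left(- \frac{1}{2}\right) \left(-22\right)\right) = 480 \cdot 11 = 5280$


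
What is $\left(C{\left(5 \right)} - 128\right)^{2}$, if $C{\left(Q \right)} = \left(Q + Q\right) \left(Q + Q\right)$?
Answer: $784$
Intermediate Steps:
$C{\left(Q \right)} = 4 Q^{2}$ ($C{\left(Q \right)} = 2 Q 2 Q = 4 Q^{2}$)
$\left(C{\left(5 \right)} - 128\right)^{2} = \left(4 \cdot 5^{2} - 128\right)^{2} = \left(4 \cdot 25 - 128\right)^{2} = \left(100 - 128\right)^{2} = \left(-28\right)^{2} = 784$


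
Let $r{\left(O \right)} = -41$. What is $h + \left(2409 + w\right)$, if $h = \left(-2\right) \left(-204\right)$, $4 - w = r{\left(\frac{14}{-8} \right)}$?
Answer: $2862$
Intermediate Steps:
$w = 45$ ($w = 4 - -41 = 4 + 41 = 45$)
$h = 408$
$h + \left(2409 + w\right) = 408 + \left(2409 + 45\right) = 408 + 2454 = 2862$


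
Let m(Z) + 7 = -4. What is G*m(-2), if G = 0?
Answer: 0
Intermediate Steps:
m(Z) = -11 (m(Z) = -7 - 4 = -11)
G*m(-2) = 0*(-11) = 0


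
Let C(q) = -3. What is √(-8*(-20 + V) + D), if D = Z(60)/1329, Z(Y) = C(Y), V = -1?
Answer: √32969389/443 ≈ 12.961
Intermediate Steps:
Z(Y) = -3
D = -1/443 (D = -3/1329 = -3*1/1329 = -1/443 ≈ -0.0022573)
√(-8*(-20 + V) + D) = √(-8*(-20 - 1) - 1/443) = √(-8*(-21) - 1/443) = √(168 - 1/443) = √(74423/443) = √32969389/443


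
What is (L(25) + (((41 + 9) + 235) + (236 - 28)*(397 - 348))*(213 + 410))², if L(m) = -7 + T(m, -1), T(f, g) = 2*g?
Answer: 42603843774244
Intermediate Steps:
L(m) = -9 (L(m) = -7 + 2*(-1) = -7 - 2 = -9)
(L(25) + (((41 + 9) + 235) + (236 - 28)*(397 - 348))*(213 + 410))² = (-9 + (((41 + 9) + 235) + (236 - 28)*(397 - 348))*(213 + 410))² = (-9 + ((50 + 235) + 208*49)*623)² = (-9 + (285 + 10192)*623)² = (-9 + 10477*623)² = (-9 + 6527171)² = 6527162² = 42603843774244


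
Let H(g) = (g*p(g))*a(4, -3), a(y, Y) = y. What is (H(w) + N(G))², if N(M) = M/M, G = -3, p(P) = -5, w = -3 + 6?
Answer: 3481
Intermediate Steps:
w = 3
N(M) = 1
H(g) = -20*g (H(g) = (g*(-5))*4 = -5*g*4 = -20*g)
(H(w) + N(G))² = (-20*3 + 1)² = (-60 + 1)² = (-59)² = 3481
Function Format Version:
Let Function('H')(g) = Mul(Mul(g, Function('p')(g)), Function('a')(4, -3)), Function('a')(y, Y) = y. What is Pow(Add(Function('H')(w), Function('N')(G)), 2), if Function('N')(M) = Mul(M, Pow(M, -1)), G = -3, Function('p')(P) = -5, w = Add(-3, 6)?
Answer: 3481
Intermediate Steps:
w = 3
Function('N')(M) = 1
Function('H')(g) = Mul(-20, g) (Function('H')(g) = Mul(Mul(g, -5), 4) = Mul(Mul(-5, g), 4) = Mul(-20, g))
Pow(Add(Function('H')(w), Function('N')(G)), 2) = Pow(Add(Mul(-20, 3), 1), 2) = Pow(Add(-60, 1), 2) = Pow(-59, 2) = 3481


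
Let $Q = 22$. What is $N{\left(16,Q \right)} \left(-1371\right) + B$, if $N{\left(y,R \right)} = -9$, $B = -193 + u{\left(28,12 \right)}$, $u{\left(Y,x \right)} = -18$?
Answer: $12128$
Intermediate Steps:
$B = -211$ ($B = -193 - 18 = -211$)
$N{\left(16,Q \right)} \left(-1371\right) + B = \left(-9\right) \left(-1371\right) - 211 = 12339 - 211 = 12128$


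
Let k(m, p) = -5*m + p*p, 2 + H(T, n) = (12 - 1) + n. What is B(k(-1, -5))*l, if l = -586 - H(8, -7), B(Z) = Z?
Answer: -17640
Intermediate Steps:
H(T, n) = 9 + n (H(T, n) = -2 + ((12 - 1) + n) = -2 + (11 + n) = 9 + n)
k(m, p) = p² - 5*m (k(m, p) = -5*m + p² = p² - 5*m)
l = -588 (l = -586 - (9 - 7) = -586 - 1*2 = -586 - 2 = -588)
B(k(-1, -5))*l = ((-5)² - 5*(-1))*(-588) = (25 + 5)*(-588) = 30*(-588) = -17640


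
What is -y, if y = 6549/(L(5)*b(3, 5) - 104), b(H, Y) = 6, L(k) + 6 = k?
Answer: 6549/110 ≈ 59.536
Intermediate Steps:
L(k) = -6 + k
y = -6549/110 (y = 6549/((-6 + 5)*6 - 104) = 6549/(-1*6 - 104) = 6549/(-6 - 104) = 6549/(-110) = 6549*(-1/110) = -6549/110 ≈ -59.536)
-y = -1*(-6549/110) = 6549/110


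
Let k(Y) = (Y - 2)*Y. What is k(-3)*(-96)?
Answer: -1440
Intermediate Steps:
k(Y) = Y*(-2 + Y) (k(Y) = (-2 + Y)*Y = Y*(-2 + Y))
k(-3)*(-96) = -3*(-2 - 3)*(-96) = -3*(-5)*(-96) = 15*(-96) = -1440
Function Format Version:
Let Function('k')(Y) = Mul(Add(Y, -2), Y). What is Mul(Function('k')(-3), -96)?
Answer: -1440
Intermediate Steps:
Function('k')(Y) = Mul(Y, Add(-2, Y)) (Function('k')(Y) = Mul(Add(-2, Y), Y) = Mul(Y, Add(-2, Y)))
Mul(Function('k')(-3), -96) = Mul(Mul(-3, Add(-2, -3)), -96) = Mul(Mul(-3, -5), -96) = Mul(15, -96) = -1440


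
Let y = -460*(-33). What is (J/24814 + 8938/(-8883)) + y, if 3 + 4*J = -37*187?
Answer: 6691560735193/440845524 ≈ 15179.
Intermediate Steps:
y = 15180
J = -3461/2 (J = -¾ + (-37*187)/4 = -¾ + (¼)*(-6919) = -¾ - 6919/4 = -3461/2 ≈ -1730.5)
(J/24814 + 8938/(-8883)) + y = (-3461/2/24814 + 8938/(-8883)) + 15180 = (-3461/2*1/24814 + 8938*(-1/8883)) + 15180 = (-3461/49628 - 8938/8883) + 15180 = -474319127/440845524 + 15180 = 6691560735193/440845524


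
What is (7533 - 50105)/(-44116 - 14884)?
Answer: 10643/14750 ≈ 0.72156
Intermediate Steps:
(7533 - 50105)/(-44116 - 14884) = -42572/(-59000) = -42572*(-1/59000) = 10643/14750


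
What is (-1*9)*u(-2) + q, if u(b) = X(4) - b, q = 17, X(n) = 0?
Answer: -1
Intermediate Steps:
u(b) = -b (u(b) = 0 - b = -b)
(-1*9)*u(-2) + q = (-1*9)*(-1*(-2)) + 17 = -9*2 + 17 = -18 + 17 = -1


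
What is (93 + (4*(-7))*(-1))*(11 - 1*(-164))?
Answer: 21175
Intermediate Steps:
(93 + (4*(-7))*(-1))*(11 - 1*(-164)) = (93 - 28*(-1))*(11 + 164) = (93 + 28)*175 = 121*175 = 21175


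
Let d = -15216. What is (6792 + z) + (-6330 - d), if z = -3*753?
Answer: 13419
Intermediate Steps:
z = -2259
(6792 + z) + (-6330 - d) = (6792 - 2259) + (-6330 - 1*(-15216)) = 4533 + (-6330 + 15216) = 4533 + 8886 = 13419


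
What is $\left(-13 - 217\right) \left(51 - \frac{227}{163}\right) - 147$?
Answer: $- \frac{1883741}{163} \approx -11557.0$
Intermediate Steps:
$\left(-13 - 217\right) \left(51 - \frac{227}{163}\right) - 147 = - 230 \left(51 - \frac{227}{163}\right) - 147 = \left(-230\right) \frac{8086}{163} - 147 = - \frac{1859780}{163} - 147 = - \frac{1883741}{163}$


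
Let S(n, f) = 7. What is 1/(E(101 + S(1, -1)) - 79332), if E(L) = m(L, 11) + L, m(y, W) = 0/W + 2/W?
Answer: -11/871462 ≈ -1.2622e-5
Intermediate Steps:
m(y, W) = 2/W (m(y, W) = 0 + 2/W = 2/W)
E(L) = 2/11 + L
1/(E(101 + S(1, -1)) - 79332) = 1/((2/11 + (101 + 7)) - 79332) = 1/((2/11 + 108) - 79332) = 1/(1190/11 - 79332) = 1/(-871462/11) = -11/871462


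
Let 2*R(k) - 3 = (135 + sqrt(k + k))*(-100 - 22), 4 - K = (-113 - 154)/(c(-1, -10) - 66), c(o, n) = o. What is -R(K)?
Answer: 16467/2 + 61*sqrt(134)/67 ≈ 8244.0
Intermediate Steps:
K = 1/67 (K = 4 - (-113 - 154)/(-1 - 66) = 4 - (-267)/(-67) = 4 - (-267)*(-1)/67 = 4 - 1*267/67 = 4 - 267/67 = 1/67 ≈ 0.014925)
R(k) = -16467/2 - 61*sqrt(2)*sqrt(k) (R(k) = 3/2 + ((135 + sqrt(k + k))*(-100 - 22))/2 = 3/2 + ((135 + sqrt(2*k))*(-122))/2 = 3/2 + ((135 + sqrt(2)*sqrt(k))*(-122))/2 = 3/2 + (-16470 - 122*sqrt(2)*sqrt(k))/2 = 3/2 + (-8235 - 61*sqrt(2)*sqrt(k)) = -16467/2 - 61*sqrt(2)*sqrt(k))
-R(K) = -(-16467/2 - 61*sqrt(2)*sqrt(1/67)) = -(-16467/2 - 61*sqrt(2)*sqrt(67)/67) = -(-16467/2 - 61*sqrt(134)/67) = 16467/2 + 61*sqrt(134)/67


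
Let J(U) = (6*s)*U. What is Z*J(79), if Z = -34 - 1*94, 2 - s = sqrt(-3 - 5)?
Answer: -121344 + 121344*I*sqrt(2) ≈ -1.2134e+5 + 1.7161e+5*I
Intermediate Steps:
s = 2 - 2*I*sqrt(2) (s = 2 - sqrt(-3 - 5) = 2 - sqrt(-8) = 2 - 2*I*sqrt(2) ≈ 2.0 - 2.8284*I)
J(U) = U*(12 - 12*I*sqrt(2)) (J(U) = (6*(2 - 2*I*sqrt(2)))*U = (12 - 12*I*sqrt(2))*U = U*(12 - 12*I*sqrt(2)))
Z = -128 (Z = -34 - 94 = -128)
Z*J(79) = -1536*79*(1 - I*sqrt(2)) = -128*(948 - 948*I*sqrt(2)) = -121344 + 121344*I*sqrt(2)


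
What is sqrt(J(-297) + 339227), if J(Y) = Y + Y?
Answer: sqrt(338633) ≈ 581.92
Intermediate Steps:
J(Y) = 2*Y
sqrt(J(-297) + 339227) = sqrt(2*(-297) + 339227) = sqrt(-594 + 339227) = sqrt(338633)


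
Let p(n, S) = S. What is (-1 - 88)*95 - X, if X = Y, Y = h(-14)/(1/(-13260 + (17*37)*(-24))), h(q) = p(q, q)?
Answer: -405439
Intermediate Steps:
h(q) = q
Y = 396984 (Y = -14/(1/(-13260 + (17*37)*(-24))) = -14/(1/(-13260 + 629*(-24))) = -14/(1/(-13260 - 15096)) = -14/(1/(-28356)) = -14/(-1/28356) = -14*(-28356) = 396984)
X = 396984
(-1 - 88)*95 - X = (-1 - 88)*95 - 1*396984 = -89*95 - 396984 = -8455 - 396984 = -405439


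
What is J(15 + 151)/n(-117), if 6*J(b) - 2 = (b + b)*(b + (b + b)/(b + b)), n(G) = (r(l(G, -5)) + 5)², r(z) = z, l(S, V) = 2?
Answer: 9241/49 ≈ 188.59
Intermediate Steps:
n(G) = 49 (n(G) = (2 + 5)² = 7² = 49)
J(b) = ⅓ + b*(1 + b)/3 (J(b) = ⅓ + ((b + b)*(b + (b + b)/(b + b)))/6 = ⅓ + ((2*b)*(b + (2*b)/((2*b))))/6 = ⅓ + ((2*b)*(b + (2*b)*(1/(2*b))))/6 = ⅓ + ((2*b)*(b + 1))/6 = ⅓ + ((2*b)*(1 + b))/6 = ⅓ + (2*b*(1 + b))/6 = ⅓ + b*(1 + b)/3)
J(15 + 151)/n(-117) = (⅓ + (15 + 151)/3 + (15 + 151)²/3)/49 = (⅓ + (⅓)*166 + (⅓)*166²)*(1/49) = (⅓ + 166/3 + (⅓)*27556)*(1/49) = (⅓ + 166/3 + 27556/3)*(1/49) = 9241*(1/49) = 9241/49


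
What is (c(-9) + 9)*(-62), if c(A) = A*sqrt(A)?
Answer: -558 + 1674*I ≈ -558.0 + 1674.0*I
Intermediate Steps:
c(A) = A**(3/2)
(c(-9) + 9)*(-62) = ((-9)**(3/2) + 9)*(-62) = (-27*I + 9)*(-62) = (9 - 27*I)*(-62) = -558 + 1674*I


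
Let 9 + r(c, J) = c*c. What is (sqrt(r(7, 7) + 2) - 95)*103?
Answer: -9785 + 103*sqrt(42) ≈ -9117.5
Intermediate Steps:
r(c, J) = -9 + c**2 (r(c, J) = -9 + c*c = -9 + c**2)
(sqrt(r(7, 7) + 2) - 95)*103 = (sqrt((-9 + 7**2) + 2) - 95)*103 = (sqrt((-9 + 49) + 2) - 95)*103 = (sqrt(40 + 2) - 95)*103 = (sqrt(42) - 95)*103 = (-95 + sqrt(42))*103 = -9785 + 103*sqrt(42)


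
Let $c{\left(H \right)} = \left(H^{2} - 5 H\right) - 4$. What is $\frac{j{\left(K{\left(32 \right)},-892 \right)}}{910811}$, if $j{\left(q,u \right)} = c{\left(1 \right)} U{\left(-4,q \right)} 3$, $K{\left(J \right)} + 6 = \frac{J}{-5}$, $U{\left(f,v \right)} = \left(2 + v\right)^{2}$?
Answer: $- \frac{64896}{22770275} \approx -0.00285$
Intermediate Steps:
$K{\left(J \right)} = -6 - \frac{J}{5}$ ($K{\left(J \right)} = -6 + \frac{J}{-5} = -6 + J \left(- \frac{1}{5}\right) = -6 - \frac{J}{5}$)
$c{\left(H \right)} = -4 + H^{2} - 5 H$
$j{\left(q,u \right)} = - 24 \left(2 + q\right)^{2}$ ($j{\left(q,u \right)} = \left(-4 + 1^{2} - 5\right) \left(2 + q\right)^{2} \cdot 3 = \left(-4 + 1 - 5\right) \left(2 + q\right)^{2} \cdot 3 = - 8 \left(2 + q\right)^{2} \cdot 3 = - 24 \left(2 + q\right)^{2}$)
$\frac{j{\left(K{\left(32 \right)},-892 \right)}}{910811} = \frac{\left(-24\right) \left(2 - \frac{62}{5}\right)^{2}}{910811} = - 24 \left(2 - \frac{62}{5}\right)^{2} \cdot \frac{1}{910811} = - 24 \left(- \frac{52}{5}\right)^{2} \cdot \frac{1}{910811} = \left(-24\right) \frac{2704}{25} \cdot \frac{1}{910811} = \left(- \frac{64896}{25}\right) \frac{1}{910811} = - \frac{64896}{22770275}$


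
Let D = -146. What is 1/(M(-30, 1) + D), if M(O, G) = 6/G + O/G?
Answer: -1/170 ≈ -0.0058824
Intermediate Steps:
1/(M(-30, 1) + D) = 1/((6 - 30)/1 - 146) = 1/(1*(-24) - 146) = 1/(-24 - 146) = 1/(-170) = -1/170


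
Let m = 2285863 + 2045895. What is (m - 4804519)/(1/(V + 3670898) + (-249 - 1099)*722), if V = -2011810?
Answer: 784352101968/1614717350527 ≈ 0.48575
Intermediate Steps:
m = 4331758
(m - 4804519)/(1/(V + 3670898) + (-249 - 1099)*722) = (4331758 - 4804519)/(1/(-2011810 + 3670898) + (-249 - 1099)*722) = -472761/(1/1659088 - 1348*722) = -472761/(1/1659088 - 973256) = -472761/(-1614717350527/1659088) = -472761*(-1659088/1614717350527) = 784352101968/1614717350527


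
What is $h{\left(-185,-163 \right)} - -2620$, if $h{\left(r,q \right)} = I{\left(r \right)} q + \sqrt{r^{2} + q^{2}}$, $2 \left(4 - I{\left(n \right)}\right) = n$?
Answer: $- \frac{26219}{2} + \sqrt{60794} \approx -12863.0$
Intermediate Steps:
$I{\left(n \right)} = 4 - \frac{n}{2}$
$h{\left(r,q \right)} = \sqrt{q^{2} + r^{2}} + q \left(4 - \frac{r}{2}\right)$ ($h{\left(r,q \right)} = \left(4 - \frac{r}{2}\right) q + \sqrt{r^{2} + q^{2}} = q \left(4 - \frac{r}{2}\right) + \sqrt{q^{2} + r^{2}} = \sqrt{q^{2} + r^{2}} + q \left(4 - \frac{r}{2}\right)$)
$h{\left(-185,-163 \right)} - -2620 = \left(\sqrt{\left(-163\right)^{2} + \left(-185\right)^{2}} - - \frac{163 \left(-8 - 185\right)}{2}\right) - -2620 = \left(\sqrt{26569 + 34225} - \left(- \frac{163}{2}\right) \left(-193\right)\right) + 2620 = \left(\sqrt{60794} - \frac{31459}{2}\right) + 2620 = \left(- \frac{31459}{2} + \sqrt{60794}\right) + 2620 = - \frac{26219}{2} + \sqrt{60794}$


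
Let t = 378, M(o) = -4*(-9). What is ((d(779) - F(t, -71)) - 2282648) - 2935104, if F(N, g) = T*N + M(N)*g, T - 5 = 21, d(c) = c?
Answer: -5224245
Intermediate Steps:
M(o) = 36
T = 26 (T = 5 + 21 = 26)
F(N, g) = 26*N + 36*g
((d(779) - F(t, -71)) - 2282648) - 2935104 = ((779 - (26*378 + 36*(-71))) - 2282648) - 2935104 = ((779 - (9828 - 2556)) - 2282648) - 2935104 = ((779 - 1*7272) - 2282648) - 2935104 = ((779 - 7272) - 2282648) - 2935104 = (-6493 - 2282648) - 2935104 = -2289141 - 2935104 = -5224245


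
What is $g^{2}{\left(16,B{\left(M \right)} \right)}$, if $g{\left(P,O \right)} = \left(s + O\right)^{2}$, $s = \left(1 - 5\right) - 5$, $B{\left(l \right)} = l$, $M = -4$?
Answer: $28561$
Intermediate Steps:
$s = -9$ ($s = -4 - 5 = -9$)
$g{\left(P,O \right)} = \left(-9 + O\right)^{2}$
$g^{2}{\left(16,B{\left(M \right)} \right)} = \left(\left(-9 - 4\right)^{2}\right)^{2} = \left(\left(-13\right)^{2}\right)^{2} = 169^{2} = 28561$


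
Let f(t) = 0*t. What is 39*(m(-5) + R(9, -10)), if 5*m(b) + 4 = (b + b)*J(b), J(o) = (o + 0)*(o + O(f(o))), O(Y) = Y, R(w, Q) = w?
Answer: -8151/5 ≈ -1630.2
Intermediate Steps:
f(t) = 0
J(o) = o² (J(o) = (o + 0)*(o + 0) = o*o = o²)
m(b) = -⅘ + 2*b³/5 (m(b) = -⅘ + ((b + b)*b²)/5 = -⅘ + ((2*b)*b²)/5 = -⅘ + (2*b³)/5 = -⅘ + 2*b³/5)
39*(m(-5) + R(9, -10)) = 39*((-⅘ + (⅖)*(-5)³) + 9) = 39*((-⅘ + (⅖)*(-125)) + 9) = 39*((-⅘ - 50) + 9) = 39*(-254/5 + 9) = 39*(-209/5) = -8151/5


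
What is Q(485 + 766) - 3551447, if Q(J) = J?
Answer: -3550196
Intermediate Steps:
Q(485 + 766) - 3551447 = (485 + 766) - 3551447 = 1251 - 3551447 = -3550196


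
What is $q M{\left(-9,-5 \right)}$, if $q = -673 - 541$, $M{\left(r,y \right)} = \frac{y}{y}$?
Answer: $-1214$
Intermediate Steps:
$M{\left(r,y \right)} = 1$
$q = -1214$ ($q = -673 - 541 = -1214$)
$q M{\left(-9,-5 \right)} = \left(-1214\right) 1 = -1214$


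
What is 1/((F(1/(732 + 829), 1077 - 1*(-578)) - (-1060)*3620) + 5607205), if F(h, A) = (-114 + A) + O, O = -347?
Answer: 1/9445599 ≈ 1.0587e-7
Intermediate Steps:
F(h, A) = -461 + A (F(h, A) = (-114 + A) - 347 = -461 + A)
1/((F(1/(732 + 829), 1077 - 1*(-578)) - (-1060)*3620) + 5607205) = 1/(((-461 + (1077 - 1*(-578))) - (-1060)*3620) + 5607205) = 1/(((-461 + (1077 + 578)) - 1*(-3837200)) + 5607205) = 1/(((-461 + 1655) + 3837200) + 5607205) = 1/((1194 + 3837200) + 5607205) = 1/(3838394 + 5607205) = 1/9445599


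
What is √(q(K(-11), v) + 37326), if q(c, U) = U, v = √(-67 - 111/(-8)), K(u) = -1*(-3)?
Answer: √(149304 + 5*I*√34)/2 ≈ 193.2 + 0.018863*I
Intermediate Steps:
K(u) = 3
v = 5*I*√34/4 (v = √(-67 - 111*(-⅛)) = √(-67 + 111/8) = √(-425/8) = 5*I*√34/4 ≈ 7.2887*I)
√(q(K(-11), v) + 37326) = √(5*I*√34/4 + 37326) = √(37326 + 5*I*√34/4)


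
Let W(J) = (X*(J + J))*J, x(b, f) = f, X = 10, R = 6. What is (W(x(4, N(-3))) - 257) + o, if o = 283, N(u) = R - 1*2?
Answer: 346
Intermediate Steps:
N(u) = 4 (N(u) = 6 - 1*2 = 6 - 2 = 4)
W(J) = 20*J² (W(J) = (10*(J + J))*J = (10*(2*J))*J = (20*J)*J = 20*J²)
(W(x(4, N(-3))) - 257) + o = (20*4² - 257) + 283 = (20*16 - 257) + 283 = (320 - 257) + 283 = 63 + 283 = 346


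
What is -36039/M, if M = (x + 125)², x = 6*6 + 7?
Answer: -12013/9408 ≈ -1.2769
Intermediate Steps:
x = 43 (x = 36 + 7 = 43)
M = 28224 (M = (43 + 125)² = 168² = 28224)
-36039/M = -36039/28224 = -36039*1/28224 = -12013/9408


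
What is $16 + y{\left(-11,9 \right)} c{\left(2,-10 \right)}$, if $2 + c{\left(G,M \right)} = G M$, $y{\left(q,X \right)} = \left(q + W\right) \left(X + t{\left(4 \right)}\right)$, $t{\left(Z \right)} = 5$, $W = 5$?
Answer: $1864$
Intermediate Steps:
$y{\left(q,X \right)} = \left(5 + X\right) \left(5 + q\right)$ ($y{\left(q,X \right)} = \left(q + 5\right) \left(X + 5\right) = \left(5 + q\right) \left(5 + X\right) = \left(5 + X\right) \left(5 + q\right)$)
$c{\left(G,M \right)} = -2 + G M$
$16 + y{\left(-11,9 \right)} c{\left(2,-10 \right)} = 16 + \left(25 + 5 \cdot 9 + 5 \left(-11\right) + 9 \left(-11\right)\right) \left(-2 + 2 \left(-10\right)\right) = 16 + \left(25 + 45 - 55 - 99\right) \left(-2 - 20\right) = 16 - -1848 = 16 + 1848 = 1864$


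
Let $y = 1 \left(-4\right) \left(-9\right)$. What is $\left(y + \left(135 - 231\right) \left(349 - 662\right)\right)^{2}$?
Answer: $905047056$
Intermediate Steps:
$y = 36$ ($y = \left(-4\right) \left(-9\right) = 36$)
$\left(y + \left(135 - 231\right) \left(349 - 662\right)\right)^{2} = \left(36 + \left(135 - 231\right) \left(349 - 662\right)\right)^{2} = \left(36 - -30048\right)^{2} = \left(36 + 30048\right)^{2} = 30084^{2} = 905047056$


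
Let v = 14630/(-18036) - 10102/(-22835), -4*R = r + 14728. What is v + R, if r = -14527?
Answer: -20847442393/411852060 ≈ -50.619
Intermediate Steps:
R = -201/4 (R = -(-14527 + 14728)/4 = -1/4*201 = -201/4 ≈ -50.250)
v = -75938189/205926030 (v = 14630*(-1/18036) - 10102*(-1/22835) = -7315/9018 + 10102/22835 = -75938189/205926030 ≈ -0.36876)
v + R = -75938189/205926030 - 201/4 = -20847442393/411852060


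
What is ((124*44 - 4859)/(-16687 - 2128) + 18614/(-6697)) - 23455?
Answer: -2955779330544/126004055 ≈ -23458.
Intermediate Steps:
((124*44 - 4859)/(-16687 - 2128) + 18614/(-6697)) - 23455 = ((5456 - 4859)/(-18815) + 18614*(-1/6697)) - 23455 = (597*(-1/18815) - 18614/6697) - 23455 = (-597/18815 - 18614/6697) - 23455 = -354220519/126004055 - 23455 = -2955779330544/126004055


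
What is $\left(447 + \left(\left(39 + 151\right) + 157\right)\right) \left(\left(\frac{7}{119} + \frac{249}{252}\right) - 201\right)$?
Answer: $- \frac{113356601}{714} \approx -1.5876 \cdot 10^{5}$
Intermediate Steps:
$\left(447 + \left(\left(39 + 151\right) + 157\right)\right) \left(\left(\frac{7}{119} + \frac{249}{252}\right) - 201\right) = \left(447 + \left(190 + 157\right)\right) \left(\left(7 \cdot \frac{1}{119} + 249 \cdot \frac{1}{252}\right) - 201\right) = \left(447 + 347\right) \left(\left(\frac{1}{17} + \frac{83}{84}\right) - 201\right) = 794 \left(\frac{1495}{1428} - 201\right) = 794 \left(- \frac{285533}{1428}\right) = - \frac{113356601}{714}$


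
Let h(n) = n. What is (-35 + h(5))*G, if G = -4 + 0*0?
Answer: 120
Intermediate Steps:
G = -4 (G = -4 + 0 = -4)
(-35 + h(5))*G = (-35 + 5)*(-4) = -30*(-4) = 120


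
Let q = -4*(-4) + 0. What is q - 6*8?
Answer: -32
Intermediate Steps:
q = 16 (q = 16 + 0 = 16)
q - 6*8 = 16 - 6*8 = 16 - 48 = -32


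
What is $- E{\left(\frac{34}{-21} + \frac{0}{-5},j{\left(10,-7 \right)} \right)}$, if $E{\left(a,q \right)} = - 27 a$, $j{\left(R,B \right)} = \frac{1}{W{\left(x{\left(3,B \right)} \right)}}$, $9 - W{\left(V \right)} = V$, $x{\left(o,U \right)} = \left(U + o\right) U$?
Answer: $- \frac{306}{7} \approx -43.714$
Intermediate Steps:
$x{\left(o,U \right)} = U \left(U + o\right)$
$W{\left(V \right)} = 9 - V$
$j{\left(R,B \right)} = \frac{1}{9 - B \left(3 + B\right)}$ ($j{\left(R,B \right)} = \frac{1}{9 - B \left(B + 3\right)} = \frac{1}{9 - B \left(3 + B\right)}$)
$- E{\left(\frac{34}{-21} + \frac{0}{-5},j{\left(10,-7 \right)} \right)} = - \left(-27\right) \left(\frac{34}{-21} + \frac{0}{-5}\right) = - \left(-27\right) \left(34 \left(- \frac{1}{21}\right) + 0 \left(- \frac{1}{5}\right)\right) = - \left(-27\right) \left(- \frac{34}{21} + 0\right) = - \frac{\left(-27\right) \left(-34\right)}{21} = \left(-1\right) \frac{306}{7} = - \frac{306}{7}$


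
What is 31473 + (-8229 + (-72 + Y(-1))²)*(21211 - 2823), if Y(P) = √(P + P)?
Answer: -55996763 - 2647872*I*√2 ≈ -5.5997e+7 - 3.7447e+6*I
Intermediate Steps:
Y(P) = √2*√P (Y(P) = √(2*P) = √2*√P)
31473 + (-8229 + (-72 + Y(-1))²)*(21211 - 2823) = 31473 + (-8229 + (-72 + √2*√(-1))²)*(21211 - 2823) = 31473 + (-8229 + (-72 + √2*I)²)*18388 = 31473 + (-8229 + (-72 + I*√2)²)*18388 = 31473 + (-151314852 + 18388*(-72 + I*√2)²) = -151283379 + 18388*(-72 + I*√2)²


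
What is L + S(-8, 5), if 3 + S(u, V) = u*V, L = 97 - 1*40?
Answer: 14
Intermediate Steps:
L = 57 (L = 97 - 40 = 57)
S(u, V) = -3 + V*u (S(u, V) = -3 + u*V = -3 + V*u)
L + S(-8, 5) = 57 + (-3 + 5*(-8)) = 57 + (-3 - 40) = 57 - 43 = 14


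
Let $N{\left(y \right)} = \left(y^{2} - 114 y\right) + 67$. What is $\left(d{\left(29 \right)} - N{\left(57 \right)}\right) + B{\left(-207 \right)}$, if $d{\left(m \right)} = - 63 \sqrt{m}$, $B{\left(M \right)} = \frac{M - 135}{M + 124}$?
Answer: $\frac{264448}{83} - 63 \sqrt{29} \approx 2846.9$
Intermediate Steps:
$N{\left(y \right)} = 67 + y^{2} - 114 y$
$B{\left(M \right)} = \frac{-135 + M}{124 + M}$ ($B{\left(M \right)} = \frac{M - 135}{124 + M} = \frac{-135 + M}{124 + M}$)
$\left(d{\left(29 \right)} - N{\left(57 \right)}\right) + B{\left(-207 \right)} = \left(- 63 \sqrt{29} - \left(67 + 57^{2} - 6498\right)\right) + \frac{-135 - 207}{124 - 207} = \left(- 63 \sqrt{29} - \left(67 + 3249 - 6498\right)\right) + \frac{1}{-83} \left(-342\right) = \left(- 63 \sqrt{29} - -3182\right) - - \frac{342}{83} = \left(- 63 \sqrt{29} + 3182\right) + \frac{342}{83} = \left(3182 - 63 \sqrt{29}\right) + \frac{342}{83} = \frac{264448}{83} - 63 \sqrt{29}$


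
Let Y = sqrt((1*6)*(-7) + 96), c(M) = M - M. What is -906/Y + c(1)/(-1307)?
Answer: -151*sqrt(6)/3 ≈ -123.29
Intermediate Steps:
c(M) = 0
Y = 3*sqrt(6) (Y = sqrt(6*(-7) + 96) = sqrt(-42 + 96) = sqrt(54) = 3*sqrt(6) ≈ 7.3485)
-906/Y + c(1)/(-1307) = -906*sqrt(6)/18 + 0/(-1307) = -151*sqrt(6)/3 + 0*(-1/1307) = -151*sqrt(6)/3 + 0 = -151*sqrt(6)/3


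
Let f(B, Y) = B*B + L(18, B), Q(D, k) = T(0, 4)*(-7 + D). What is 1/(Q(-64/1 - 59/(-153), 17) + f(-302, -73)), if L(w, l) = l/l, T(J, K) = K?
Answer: 153/13911149 ≈ 1.0998e-5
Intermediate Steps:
L(w, l) = 1
Q(D, k) = -28 + 4*D (Q(D, k) = 4*(-7 + D) = -28 + 4*D)
f(B, Y) = 1 + B**2 (f(B, Y) = B*B + 1 = B**2 + 1 = 1 + B**2)
1/(Q(-64/1 - 59/(-153), 17) + f(-302, -73)) = 1/((-28 + 4*(-64/1 - 59/(-153))) + (1 + (-302)**2)) = 1/((-28 + 4*(-64*1 - 59*(-1/153))) + (1 + 91204)) = 1/((-28 + 4*(-64 + 59/153)) + 91205) = 1/((-28 + 4*(-9733/153)) + 91205) = 1/((-28 - 38932/153) + 91205) = 1/(-43216/153 + 91205) = 1/(13911149/153) = 153/13911149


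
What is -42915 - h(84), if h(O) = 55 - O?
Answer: -42886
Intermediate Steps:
-42915 - h(84) = -42915 - (55 - 1*84) = -42915 - (55 - 84) = -42915 - 1*(-29) = -42915 + 29 = -42886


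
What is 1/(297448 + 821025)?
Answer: 1/1118473 ≈ 8.9408e-7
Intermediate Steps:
1/(297448 + 821025) = 1/1118473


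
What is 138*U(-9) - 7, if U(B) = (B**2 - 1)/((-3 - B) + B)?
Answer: -3687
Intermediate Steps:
U(B) = 1/3 - B**2/3 (U(B) = (-1 + B**2)/(-3) = (-1 + B**2)*(-1/3) = 1/3 - B**2/3)
138*U(-9) - 7 = 138*(1/3 - 1/3*(-9)**2) - 7 = 138*(1/3 - 1/3*81) - 7 = 138*(1/3 - 27) - 7 = 138*(-80/3) - 7 = -3680 - 7 = -3687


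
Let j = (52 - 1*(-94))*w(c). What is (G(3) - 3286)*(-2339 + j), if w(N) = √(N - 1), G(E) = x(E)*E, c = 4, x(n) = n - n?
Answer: 7685954 - 479756*√3 ≈ 6.8550e+6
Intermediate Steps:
x(n) = 0
G(E) = 0 (G(E) = 0*E = 0)
w(N) = √(-1 + N)
j = 146*√3 (j = (52 - 1*(-94))*√(-1 + 4) = (52 + 94)*√3 = 146*√3 ≈ 252.88)
(G(3) - 3286)*(-2339 + j) = (0 - 3286)*(-2339 + 146*√3) = -3286*(-2339 + 146*√3) = 7685954 - 479756*√3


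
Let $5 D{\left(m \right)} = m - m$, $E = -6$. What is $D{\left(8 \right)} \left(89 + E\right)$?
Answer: $0$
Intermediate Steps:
$D{\left(m \right)} = 0$ ($D{\left(m \right)} = \frac{m - m}{5} = \frac{1}{5} \cdot 0 = 0$)
$D{\left(8 \right)} \left(89 + E\right) = 0 \left(89 - 6\right) = 0 \cdot 83 = 0$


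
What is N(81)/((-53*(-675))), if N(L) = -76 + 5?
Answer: -71/35775 ≈ -0.0019846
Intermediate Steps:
N(L) = -71
N(81)/((-53*(-675))) = -71/((-53*(-675))) = -71/35775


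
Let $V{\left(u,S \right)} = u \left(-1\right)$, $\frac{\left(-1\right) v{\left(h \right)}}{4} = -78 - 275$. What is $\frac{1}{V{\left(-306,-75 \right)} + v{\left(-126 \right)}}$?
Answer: $\frac{1}{1718} \approx 0.00058207$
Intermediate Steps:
$v{\left(h \right)} = 1412$ ($v{\left(h \right)} = - 4 \left(-78 - 275\right) = \left(-4\right) \left(-353\right) = 1412$)
$V{\left(u,S \right)} = - u$
$\frac{1}{V{\left(-306,-75 \right)} + v{\left(-126 \right)}} = \frac{1}{\left(-1\right) \left(-306\right) + 1412} = \frac{1}{306 + 1412} = \frac{1}{1718}$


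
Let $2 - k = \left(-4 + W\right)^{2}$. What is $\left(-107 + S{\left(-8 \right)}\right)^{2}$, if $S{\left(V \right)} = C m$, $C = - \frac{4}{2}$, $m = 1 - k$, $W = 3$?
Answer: $11449$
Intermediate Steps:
$k = 1$ ($k = 2 - \left(-4 + 3\right)^{2} = 2 - \left(-1\right)^{2} = 2 - 1 = 1$)
$m = 0$ ($m = 1 - 1 = 0$)
$C = -2$ ($C = \left(-4\right) \frac{1}{2} = -2$)
$S{\left(V \right)} = 0$ ($S{\left(V \right)} = \left(-2\right) 0 = 0$)
$\left(-107 + S{\left(-8 \right)}\right)^{2} = \left(-107 + 0\right)^{2} = \left(-107\right)^{2} = 11449$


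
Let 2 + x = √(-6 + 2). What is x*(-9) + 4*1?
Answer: 22 - 18*I ≈ 22.0 - 18.0*I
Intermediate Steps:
x = -2 + 2*I (x = -2 + √(-6 + 2) = -2 + √(-4) = -2 + 2*I ≈ -2.0 + 2.0*I)
x*(-9) + 4*1 = (-2 + 2*I)*(-9) + 4*1 = (18 - 18*I) + 4 = 22 - 18*I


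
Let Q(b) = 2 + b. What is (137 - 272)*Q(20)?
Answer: -2970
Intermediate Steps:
(137 - 272)*Q(20) = (137 - 272)*(2 + 20) = -135*22 = -2970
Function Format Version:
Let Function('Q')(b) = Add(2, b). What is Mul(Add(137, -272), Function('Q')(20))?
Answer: -2970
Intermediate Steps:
Mul(Add(137, -272), Function('Q')(20)) = Mul(Add(137, -272), Add(2, 20)) = Mul(-135, 22) = -2970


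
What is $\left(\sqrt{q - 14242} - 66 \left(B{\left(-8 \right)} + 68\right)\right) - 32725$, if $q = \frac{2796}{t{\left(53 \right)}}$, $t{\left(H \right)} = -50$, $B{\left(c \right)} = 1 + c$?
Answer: $-36751 + \frac{2 i \sqrt{89362}}{5} \approx -36751.0 + 119.57 i$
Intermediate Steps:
$q = - \frac{1398}{25}$ ($q = \frac{2796}{-50} = 2796 \left(- \frac{1}{50}\right) = - \frac{1398}{25} \approx -55.92$)
$\left(\sqrt{q - 14242} - 66 \left(B{\left(-8 \right)} + 68\right)\right) - 32725 = \left(\sqrt{- \frac{1398}{25} - 14242} - 66 \left(\left(1 - 8\right) + 68\right)\right) - 32725 = \left(\sqrt{- \frac{357448}{25}} - 66 \left(-7 + 68\right)\right) - 32725 = \left(\frac{2 i \sqrt{89362}}{5} - 4026\right) - 32725 = \left(-4026 + \frac{2 i \sqrt{89362}}{5}\right) - 32725 = -36751 + \frac{2 i \sqrt{89362}}{5}$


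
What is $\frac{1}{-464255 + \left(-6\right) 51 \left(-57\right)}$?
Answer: $- \frac{1}{446813} \approx -2.2381 \cdot 10^{-6}$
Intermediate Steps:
$\frac{1}{-464255 + \left(-6\right) 51 \left(-57\right)} = \frac{1}{-464255 - -17442} = \frac{1}{-464255 + 17442} = \frac{1}{-446813} = - \frac{1}{446813}$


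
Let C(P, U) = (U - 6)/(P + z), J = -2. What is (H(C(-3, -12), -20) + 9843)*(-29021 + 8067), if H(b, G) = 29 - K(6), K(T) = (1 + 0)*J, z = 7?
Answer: -206899796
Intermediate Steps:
K(T) = -2 (K(T) = (1 + 0)*(-2) = 1*(-2) = -2)
C(P, U) = (-6 + U)/(7 + P) (C(P, U) = (U - 6)/(P + 7) = (-6 + U)/(7 + P))
H(b, G) = 31 (H(b, G) = 29 - 1*(-2) = 29 + 2 = 31)
(H(C(-3, -12), -20) + 9843)*(-29021 + 8067) = (31 + 9843)*(-29021 + 8067) = 9874*(-20954) = -206899796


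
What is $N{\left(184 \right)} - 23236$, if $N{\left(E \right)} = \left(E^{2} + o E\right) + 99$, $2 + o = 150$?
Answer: $37951$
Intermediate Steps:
$o = 148$ ($o = -2 + 150 = 148$)
$N{\left(E \right)} = 99 + E^{2} + 148 E$ ($N{\left(E \right)} = \left(E^{2} + 148 E\right) + 99 = 99 + E^{2} + 148 E$)
$N{\left(184 \right)} - 23236 = \left(99 + 184^{2} + 148 \cdot 184\right) - 23236 = \left(99 + 33856 + 27232\right) - 23236 = 61187 - 23236 = 37951$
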